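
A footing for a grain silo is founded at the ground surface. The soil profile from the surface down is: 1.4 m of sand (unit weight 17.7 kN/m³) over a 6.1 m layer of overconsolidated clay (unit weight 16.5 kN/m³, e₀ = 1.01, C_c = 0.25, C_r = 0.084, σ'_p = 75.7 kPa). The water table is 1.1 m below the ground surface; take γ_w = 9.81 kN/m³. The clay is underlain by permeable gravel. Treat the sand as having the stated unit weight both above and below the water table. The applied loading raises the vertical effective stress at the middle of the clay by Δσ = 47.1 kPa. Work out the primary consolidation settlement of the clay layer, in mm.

S_c ≈ 119 mm

Mid-depth of clay below the ground surface: z = 1.4 + 6.1/2 = 4.45 m.
Total vertical stress at mid-clay: σ_v = 17.7×1.4 + 16.5×3.05 = 75.105 kPa.
Pore pressure: u = 9.81×(4.45 − 1.1) = 32.864 kPa.
Initial effective stress: σ'_0 = σ_v − u = 75.105 − 32.864 = 42.241 kPa.
Final effective stress: σ'_f = 42.241 + 47.1 = 89.341 kPa.
σ'_f = 89.341 > σ'_p = 75.7 kPa, so the stress path crosses the preconsolidation pressure — recompression up to σ'_p, then virgin compression beyond:
S_c = H/(1+e₀)·[C_r·log₁₀(σ'_p/σ'_0) + C_c·log₁₀(σ'_f/σ'_p)]
    = 6.1/2.01 × [0.084×log₁₀(75.7/42.241) + 0.25×log₁₀(89.341/75.7)]
    = 3.0348 × [0.021282 + 0.017989] = 0.1192 m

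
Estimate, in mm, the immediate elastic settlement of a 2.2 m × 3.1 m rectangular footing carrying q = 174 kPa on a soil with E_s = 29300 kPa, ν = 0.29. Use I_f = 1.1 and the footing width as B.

S_e ≈ 13.2 mm

Immediate (elastic) settlement: S_e = q·B·(1−ν²)/E_s · I_f.
S_e = 174 × 2.2 × (1 − 0.29²) / 29300 × 1.1
    = 174 × 2.2 × 0.9159 / 29300 × 1.1
    = 0.01316 m = 13.16 mm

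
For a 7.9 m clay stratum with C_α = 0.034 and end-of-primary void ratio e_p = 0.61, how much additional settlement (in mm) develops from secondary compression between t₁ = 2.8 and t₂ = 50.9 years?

Secondary compression: S_s = C_α·H/(1+e_p)·log₁₀(t₂/t₁)
S_s = 0.034×7.9/(1+0.61)×log₁₀(50.9/2.8)
    = 0.1668 × 1.26 = 0.2101 m

S_s ≈ 210 mm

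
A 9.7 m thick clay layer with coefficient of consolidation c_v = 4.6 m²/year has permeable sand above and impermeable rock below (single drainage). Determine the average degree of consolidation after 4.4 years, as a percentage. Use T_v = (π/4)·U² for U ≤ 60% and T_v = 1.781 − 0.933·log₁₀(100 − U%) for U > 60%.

U ≈ 52.3 %

Drainage path length: H_d = H = 9.7 m (single drainage).
T_v = c_v·t/H_d² = 4.6×4.4/9.7² = 0.21511.
T_v = 0.21511 corresponds to the U ≤ 60% branch:
U = √(4T_v/π) = 0.5233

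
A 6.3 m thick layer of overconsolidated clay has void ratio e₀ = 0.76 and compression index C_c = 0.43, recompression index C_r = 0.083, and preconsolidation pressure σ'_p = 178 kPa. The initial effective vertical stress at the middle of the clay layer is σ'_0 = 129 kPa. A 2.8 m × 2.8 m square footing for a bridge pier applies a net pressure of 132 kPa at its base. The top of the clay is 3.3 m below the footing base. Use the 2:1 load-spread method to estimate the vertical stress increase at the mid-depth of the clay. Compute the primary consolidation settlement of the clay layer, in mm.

S_c ≈ 11.6 mm

Mid-depth of clay below the footing base: z = 3.3 + 6.3/2 = 6.45 m.
Stress increase at mid-clay by the 2:1 spreading method:
Δσ = qBL/((B+z)(L+z)) = 132×2.8×2.8/((2.8+6.45)(2.8+6.45)) = 12.095 kPa
Final effective stress: σ'_f = 129 + 12.095 = 141.09 kPa.
σ'_f = 141.09 ≤ σ'_p = 178 kPa, so the clay remains overconsolidated and only the recompression index applies:
S_c = C_r·H/(1+e₀)·log₁₀(σ'_f/σ'_0) = 0.083×6.3/1.76×log₁₀(141.09/129)
    = 0.2971 × 0.038907 = 0.01156 m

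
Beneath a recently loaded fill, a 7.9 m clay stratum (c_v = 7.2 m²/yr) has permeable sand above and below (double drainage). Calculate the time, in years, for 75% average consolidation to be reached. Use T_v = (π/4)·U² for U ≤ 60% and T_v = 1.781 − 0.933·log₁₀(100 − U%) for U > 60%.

t ≈ 1.03 years

Drainage path length: H_d = H/2 = 3.95 m (double drainage).
U > 60%: T_v = 1.781 − 0.933·log₁₀(100 − 75) = 0.47672.
t = T_v·H_d²/c_v = 0.47672×3.95²/7.2 = 1.033 years.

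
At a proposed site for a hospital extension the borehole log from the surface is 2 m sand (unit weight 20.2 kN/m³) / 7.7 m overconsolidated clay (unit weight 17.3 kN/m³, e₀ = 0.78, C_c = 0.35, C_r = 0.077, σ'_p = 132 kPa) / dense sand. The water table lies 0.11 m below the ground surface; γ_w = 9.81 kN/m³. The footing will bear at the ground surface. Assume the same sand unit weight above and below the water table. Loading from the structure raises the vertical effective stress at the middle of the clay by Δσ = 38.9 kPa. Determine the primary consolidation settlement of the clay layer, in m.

S_c ≈ 0.0824 m

Mid-depth of clay below the ground surface: z = 2 + 7.7/2 = 5.85 m.
Total vertical stress at mid-clay: σ_v = 20.2×2 + 17.3×3.85 = 107 kPa.
Pore pressure: u = 9.81×(5.85 − 0.11) = 56.309 kPa.
Initial effective stress: σ'_0 = σ_v − u = 107 − 56.309 = 50.691 kPa.
Final effective stress: σ'_f = 50.691 + 38.9 = 89.591 kPa.
σ'_f = 89.591 ≤ σ'_p = 132 kPa, so the clay remains overconsolidated and only the recompression index applies:
S_c = C_r·H/(1+e₀)·log₁₀(σ'_f/σ'_0) = 0.077×7.7/1.78×log₁₀(89.591/50.691)
    = 0.33309 × 0.24733 = 0.08238 m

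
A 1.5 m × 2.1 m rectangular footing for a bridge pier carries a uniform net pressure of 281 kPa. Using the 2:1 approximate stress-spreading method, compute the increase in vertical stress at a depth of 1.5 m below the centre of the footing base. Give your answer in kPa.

By the 2:1 method the load spreads at 1 horizontal : 2 vertical, so at depth z the loaded area has grown by z in each plan dimension:
Δσ = qBL/((B+z)(L+z)) = 281×1.5×2.1/((1.5+1.5)(2.1+1.5)) = 81.958 kPa

Δσ_z ≈ 82 kPa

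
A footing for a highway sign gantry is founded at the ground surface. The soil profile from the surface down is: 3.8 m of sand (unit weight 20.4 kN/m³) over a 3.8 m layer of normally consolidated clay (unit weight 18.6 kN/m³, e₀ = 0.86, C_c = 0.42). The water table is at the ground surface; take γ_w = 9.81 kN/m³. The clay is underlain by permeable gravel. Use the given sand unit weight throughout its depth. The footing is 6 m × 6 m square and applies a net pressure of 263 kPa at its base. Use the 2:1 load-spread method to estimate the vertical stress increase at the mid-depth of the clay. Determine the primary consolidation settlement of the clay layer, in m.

S_c ≈ 0.296 m

Mid-depth of clay below the ground surface: z = 3.8 + 3.8/2 = 5.7 m.
Total vertical stress at mid-clay: σ_v = 20.4×3.8 + 18.6×1.9 = 112.86 kPa.
Pore pressure: u = 9.81×(5.7 − 0) = 55.917 kPa.
Initial effective stress: σ'_0 = σ_v − u = 112.86 − 55.917 = 56.943 kPa.
Stress increase at mid-clay by the 2:1 spreading method:
Δσ = qBL/((B+z)(L+z)) = 263×6×6/((6+5.7)(6+5.7)) = 69.165 kPa
Final effective stress: σ'_f = σ'_0 + Δσ = 56.943 + 69.165 = 126.11 kPa.
Normally consolidated clay, so the full stress increment lies on the virgin compression line:
S_c = C_c·H/(1+e₀)·log₁₀(σ'_f/σ'_0) = 0.42×3.8/(1+0.86)×log₁₀(126.11/56.943)
    = 0.85806 × 0.34531 = 0.2963 m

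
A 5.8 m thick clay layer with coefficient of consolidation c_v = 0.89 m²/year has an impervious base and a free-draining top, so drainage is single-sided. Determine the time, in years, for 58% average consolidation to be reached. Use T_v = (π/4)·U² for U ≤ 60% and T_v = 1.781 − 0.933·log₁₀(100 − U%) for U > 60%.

Drainage path length: H_d = H = 5.8 m (single drainage).
U ≤ 60%: T_v = (π/4)·U² = (π/4)×0.58² = 0.26421.
t = T_v·H_d²/c_v = 0.26421×5.8²/0.89 = 9.987 years.

t ≈ 9.99 years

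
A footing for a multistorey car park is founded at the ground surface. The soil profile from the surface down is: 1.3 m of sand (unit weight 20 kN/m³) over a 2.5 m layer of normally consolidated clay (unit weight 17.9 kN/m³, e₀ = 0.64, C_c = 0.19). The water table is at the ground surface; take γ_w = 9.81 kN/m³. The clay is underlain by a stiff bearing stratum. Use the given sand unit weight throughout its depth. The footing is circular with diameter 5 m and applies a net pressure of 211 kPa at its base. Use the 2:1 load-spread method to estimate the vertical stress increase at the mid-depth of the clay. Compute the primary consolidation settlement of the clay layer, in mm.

S_c ≈ 201 mm

Mid-depth of clay below the ground surface: z = 1.3 + 2.5/2 = 2.55 m.
Total vertical stress at mid-clay: σ_v = 20×1.3 + 17.9×1.25 = 48.375 kPa.
Pore pressure: u = 9.81×(2.55 − 0) = 25.015 kPa.
Initial effective stress: σ'_0 = σ_v − u = 48.375 − 25.015 = 23.36 kPa.
Stress increase at mid-clay by the 2:1 spreading method:
Δσ ≈ qD²/(D+z)² = 211×5²/(5+2.55)² = 92.54 kPa
Final effective stress: σ'_f = σ'_0 + Δσ = 23.36 + 92.54 = 115.9 kPa.
Normally consolidated clay, so the full stress increment lies on the virgin compression line:
S_c = C_c·H/(1+e₀)·log₁₀(σ'_f/σ'_0) = 0.19×2.5/(1+0.64)×log₁₀(115.9/23.36)
    = 0.28963 × 0.69561 = 0.2015 m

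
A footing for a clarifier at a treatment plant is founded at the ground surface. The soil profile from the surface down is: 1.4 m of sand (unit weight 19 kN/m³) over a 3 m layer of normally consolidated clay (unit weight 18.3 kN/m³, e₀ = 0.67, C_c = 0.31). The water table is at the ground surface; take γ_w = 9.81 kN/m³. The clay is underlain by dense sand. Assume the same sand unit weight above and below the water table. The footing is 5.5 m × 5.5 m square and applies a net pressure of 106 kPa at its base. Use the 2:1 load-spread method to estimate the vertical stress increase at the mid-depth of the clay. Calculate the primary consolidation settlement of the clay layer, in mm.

Mid-depth of clay below the ground surface: z = 1.4 + 3/2 = 2.9 m.
Total vertical stress at mid-clay: σ_v = 19×1.4 + 18.3×1.5 = 54.05 kPa.
Pore pressure: u = 9.81×(2.9 − 0) = 28.449 kPa.
Initial effective stress: σ'_0 = σ_v − u = 54.05 − 28.449 = 25.601 kPa.
Stress increase at mid-clay by the 2:1 spreading method:
Δσ = qBL/((B+z)(L+z)) = 106×5.5×5.5/((5.5+2.9)(5.5+2.9)) = 45.444 kPa
Final effective stress: σ'_f = σ'_0 + Δσ = 25.601 + 45.444 = 71.045 kPa.
Normally consolidated clay, so the full stress increment lies on the virgin compression line:
S_c = C_c·H/(1+e₀)·log₁₀(σ'_f/σ'_0) = 0.31×3/(1+0.67)×log₁₀(71.045/25.601)
    = 0.55689 × 0.44328 = 0.2469 m

S_c ≈ 247 mm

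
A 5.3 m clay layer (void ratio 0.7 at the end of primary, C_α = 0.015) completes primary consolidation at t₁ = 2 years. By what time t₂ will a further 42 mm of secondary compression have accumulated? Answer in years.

t₂ ≈ 15.8 years

S_s = C_α·H/(1+e_p)·log₁₀(t₂/t₁) ⇒ log₁₀(t₂/t₁) = S_s·(1+e_p)/(C_α·H).
log₁₀(t₂/t₁) = 0.042 × (1+0.7) / (0.015×5.3) = 0.8981
t₂ = t₁ × 10^0.8981 = 2 × 7.909 = 15.82 years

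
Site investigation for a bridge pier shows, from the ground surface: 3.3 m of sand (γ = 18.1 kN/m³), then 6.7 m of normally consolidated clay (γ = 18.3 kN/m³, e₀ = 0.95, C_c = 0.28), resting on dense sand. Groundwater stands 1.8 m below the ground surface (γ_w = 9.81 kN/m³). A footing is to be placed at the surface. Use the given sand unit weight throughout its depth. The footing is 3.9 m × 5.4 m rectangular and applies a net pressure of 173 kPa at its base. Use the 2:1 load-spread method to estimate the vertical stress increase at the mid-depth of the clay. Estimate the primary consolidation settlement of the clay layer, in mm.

Mid-depth of clay below the ground surface: z = 3.3 + 6.7/2 = 6.65 m.
Total vertical stress at mid-clay: σ_v = 18.1×3.3 + 18.3×3.35 = 121.04 kPa.
Pore pressure: u = 9.81×(6.65 − 1.8) = 47.578 kPa.
Initial effective stress: σ'_0 = σ_v − u = 121.04 − 47.578 = 73.462 kPa.
Stress increase at mid-clay by the 2:1 spreading method:
Δσ = qBL/((B+z)(L+z)) = 173×3.9×5.4/((3.9+6.65)(5.4+6.65)) = 28.659 kPa
Final effective stress: σ'_f = σ'_0 + Δσ = 73.462 + 28.659 = 102.12 kPa.
Normally consolidated clay, so the full stress increment lies on the virgin compression line:
S_c = C_c·H/(1+e₀)·log₁₀(σ'_f/σ'_0) = 0.28×6.7/(1+0.95)×log₁₀(102.12/73.462)
    = 0.96205 × 0.14305 = 0.1376 m

S_c ≈ 138 mm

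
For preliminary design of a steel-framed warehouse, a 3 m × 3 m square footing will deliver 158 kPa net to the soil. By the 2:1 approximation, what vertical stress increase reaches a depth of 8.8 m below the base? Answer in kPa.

By the 2:1 method the load spreads at 1 horizontal : 2 vertical, so at depth z the loaded area has grown by z in each plan dimension:
Δσ = qBL/((B+z)(L+z)) = 158×3×3/((3+8.8)(3+8.8)) = 10.213 kPa

Δσ_z ≈ 10.2 kPa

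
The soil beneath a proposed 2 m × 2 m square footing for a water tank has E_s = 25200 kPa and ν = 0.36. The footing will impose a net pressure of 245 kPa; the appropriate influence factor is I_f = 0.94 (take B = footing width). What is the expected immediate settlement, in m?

Immediate (elastic) settlement: S_e = q·B·(1−ν²)/E_s · I_f.
S_e = 245 × 2 × (1 − 0.36²) / 25200 × 0.94
    = 245 × 2 × 0.8704 / 25200 × 0.94
    = 0.01591 m

S_e ≈ 0.0159 m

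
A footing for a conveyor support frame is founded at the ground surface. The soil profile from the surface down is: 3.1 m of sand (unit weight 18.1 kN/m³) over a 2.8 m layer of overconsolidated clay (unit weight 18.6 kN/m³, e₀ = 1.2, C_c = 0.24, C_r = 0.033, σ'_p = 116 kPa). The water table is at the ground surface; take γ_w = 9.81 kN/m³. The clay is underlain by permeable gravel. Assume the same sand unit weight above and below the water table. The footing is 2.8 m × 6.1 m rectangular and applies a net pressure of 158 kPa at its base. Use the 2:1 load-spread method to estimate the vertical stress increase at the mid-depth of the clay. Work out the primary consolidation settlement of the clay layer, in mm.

S_c ≈ 11.9 mm

Mid-depth of clay below the ground surface: z = 3.1 + 2.8/2 = 4.5 m.
Total vertical stress at mid-clay: σ_v = 18.1×3.1 + 18.6×1.4 = 82.15 kPa.
Pore pressure: u = 9.81×(4.5 − 0) = 44.145 kPa.
Initial effective stress: σ'_0 = σ_v − u = 82.15 − 44.145 = 38.005 kPa.
Stress increase at mid-clay by the 2:1 spreading method:
Δσ = qBL/((B+z)(L+z)) = 158×2.8×6.1/((2.8+4.5)(6.1+4.5)) = 34.875 kPa
Final effective stress: σ'_f = 38.005 + 34.875 = 72.88 kPa.
σ'_f = 72.88 ≤ σ'_p = 116 kPa, so the clay remains overconsolidated and only the recompression index applies:
S_c = C_r·H/(1+e₀)·log₁₀(σ'_f/σ'_0) = 0.033×2.8/2.2×log₁₀(72.88/38.005)
    = 0.041999 × 0.28277 = 0.01188 m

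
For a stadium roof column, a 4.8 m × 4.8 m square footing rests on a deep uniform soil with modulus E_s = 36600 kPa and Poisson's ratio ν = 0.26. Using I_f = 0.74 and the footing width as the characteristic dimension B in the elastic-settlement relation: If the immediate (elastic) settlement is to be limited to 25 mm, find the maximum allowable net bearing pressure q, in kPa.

S_e = q·B·(1−ν²)/E_s · I_f  ⇒  q = S_e·E_s / (B·(1−ν²)·I_f).
q = 0.025 × 36600 / (4.8 × 0.9324 × 0.74) = 276.3 kPa

q ≈ 276 kPa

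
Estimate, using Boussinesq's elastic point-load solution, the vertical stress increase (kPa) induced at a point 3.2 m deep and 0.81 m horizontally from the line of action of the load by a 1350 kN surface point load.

Boussinesq vertical stress below a point load on an elastic half-space:
Δσ_z = 3P/(2πz²) · [1 + (r/z)²]^(−5/2)
r/z = 0.81/3.2 = 0.25312; [1+(r/z)²]^(−5/2) = 0.85619.
Δσ_z = 3×1350/(2π×3.2²) × 0.85619 = 62.947 × 0.85619 = 53.89 kPa

Δσ_z ≈ 53.9 kPa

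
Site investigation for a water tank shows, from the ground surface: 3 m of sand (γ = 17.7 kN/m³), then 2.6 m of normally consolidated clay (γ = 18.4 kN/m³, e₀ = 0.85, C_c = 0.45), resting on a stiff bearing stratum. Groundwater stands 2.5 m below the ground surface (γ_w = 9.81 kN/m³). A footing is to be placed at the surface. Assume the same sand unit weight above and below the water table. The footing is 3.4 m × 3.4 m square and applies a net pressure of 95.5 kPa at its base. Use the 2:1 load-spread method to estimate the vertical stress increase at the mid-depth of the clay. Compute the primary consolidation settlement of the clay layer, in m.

S_c ≈ 0.0749 m

Mid-depth of clay below the ground surface: z = 3 + 2.6/2 = 4.3 m.
Total vertical stress at mid-clay: σ_v = 17.7×3 + 18.4×1.3 = 77.02 kPa.
Pore pressure: u = 9.81×(4.3 − 2.5) = 17.658 kPa.
Initial effective stress: σ'_0 = σ_v − u = 77.02 − 17.658 = 59.362 kPa.
Stress increase at mid-clay by the 2:1 spreading method:
Δσ = qBL/((B+z)(L+z)) = 95.5×3.4×3.4/((3.4+4.3)(3.4+4.3)) = 18.62 kPa
Final effective stress: σ'_f = σ'_0 + Δσ = 59.362 + 18.62 = 77.982 kPa.
Normally consolidated clay, so the full stress increment lies on the virgin compression line:
S_c = C_c·H/(1+e₀)·log₁₀(σ'_f/σ'_0) = 0.45×2.6/(1+0.85)×log₁₀(77.982/59.362)
    = 0.63243 × 0.11849 = 0.07494 m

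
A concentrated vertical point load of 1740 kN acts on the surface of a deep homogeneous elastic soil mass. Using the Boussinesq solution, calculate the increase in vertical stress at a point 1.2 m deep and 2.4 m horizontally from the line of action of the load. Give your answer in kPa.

Δσ_z ≈ 10.3 kPa

Boussinesq vertical stress below a point load on an elastic half-space:
Δσ_z = 3P/(2πz²) · [1 + (r/z)²]^(−5/2)
r/z = 2.4/1.2 = 2; [1+(r/z)²]^(−5/2) = 0.017889.
Δσ_z = 3×1740/(2π×1.2²) × 0.017889 = 576.94 × 0.017889 = 10.32 kPa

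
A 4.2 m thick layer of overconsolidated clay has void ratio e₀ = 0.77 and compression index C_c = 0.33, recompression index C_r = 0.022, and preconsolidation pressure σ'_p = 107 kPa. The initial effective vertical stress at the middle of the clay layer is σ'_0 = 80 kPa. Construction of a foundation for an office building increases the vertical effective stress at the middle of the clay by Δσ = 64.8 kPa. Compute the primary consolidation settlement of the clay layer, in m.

S_c ≈ 0.109 m

Final effective stress: σ'_f = 80 + 64.8 = 144.8 kPa.
σ'_f = 144.8 > σ'_p = 107 kPa, so the stress path crosses the preconsolidation pressure — recompression up to σ'_p, then virgin compression beyond:
S_c = H/(1+e₀)·[C_r·log₁₀(σ'_p/σ'_0) + C_c·log₁₀(σ'_f/σ'_p)]
    = 4.2/1.77 × [0.022×log₁₀(107/80) + 0.33×log₁₀(144.8/107)]
    = 2.3729 × [0.0027785 + 0.043357] = 0.1095 m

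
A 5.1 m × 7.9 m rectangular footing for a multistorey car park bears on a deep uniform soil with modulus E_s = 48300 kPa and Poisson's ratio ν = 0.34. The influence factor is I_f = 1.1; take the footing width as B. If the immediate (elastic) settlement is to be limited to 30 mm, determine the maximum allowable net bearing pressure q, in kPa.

S_e = q·B·(1−ν²)/E_s · I_f  ⇒  q = S_e·E_s / (B·(1−ν²)·I_f).
q = 0.03 × 48300 / (5.1 × 0.8844 × 1.1) = 292 kPa

q ≈ 292 kPa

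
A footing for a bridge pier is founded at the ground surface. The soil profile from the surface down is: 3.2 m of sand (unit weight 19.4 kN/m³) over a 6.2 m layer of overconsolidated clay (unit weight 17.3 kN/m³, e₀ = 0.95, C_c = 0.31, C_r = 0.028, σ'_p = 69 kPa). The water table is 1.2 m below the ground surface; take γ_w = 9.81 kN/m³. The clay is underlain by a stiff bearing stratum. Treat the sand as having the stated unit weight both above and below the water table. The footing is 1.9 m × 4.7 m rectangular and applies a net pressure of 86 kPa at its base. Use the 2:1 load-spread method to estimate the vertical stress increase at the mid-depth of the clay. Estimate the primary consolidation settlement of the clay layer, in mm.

S_c ≈ 33 mm

Mid-depth of clay below the ground surface: z = 3.2 + 6.2/2 = 6.3 m.
Total vertical stress at mid-clay: σ_v = 19.4×3.2 + 17.3×3.1 = 115.71 kPa.
Pore pressure: u = 9.81×(6.3 − 1.2) = 50.031 kPa.
Initial effective stress: σ'_0 = σ_v − u = 115.71 − 50.031 = 65.679 kPa.
Stress increase at mid-clay by the 2:1 spreading method:
Δσ = qBL/((B+z)(L+z)) = 86×1.9×4.7/((1.9+6.3)(4.7+6.3)) = 8.5142 kPa
Final effective stress: σ'_f = 65.679 + 8.5142 = 74.193 kPa.
σ'_f = 74.193 > σ'_p = 69 kPa, so the stress path crosses the preconsolidation pressure — recompression up to σ'_p, then virgin compression beyond:
S_c = H/(1+e₀)·[C_r·log₁₀(σ'_p/σ'_0) + C_c·log₁₀(σ'_f/σ'_p)]
    = 6.2/1.95 × [0.028×log₁₀(69/65.679) + 0.31×log₁₀(74.193/69)]
    = 3.1795 × [0.00059983 + 0.0097693] = 0.03297 m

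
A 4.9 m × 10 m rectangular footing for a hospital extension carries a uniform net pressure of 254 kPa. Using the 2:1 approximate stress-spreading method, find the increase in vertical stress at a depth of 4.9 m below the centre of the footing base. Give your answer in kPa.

By the 2:1 method the load spreads at 1 horizontal : 2 vertical, so at depth z the loaded area has grown by z in each plan dimension:
Δσ = qBL/((B+z)(L+z)) = 254×4.9×10/((4.9+4.9)(10+4.9)) = 85.235 kPa

Δσ_z ≈ 85.2 kPa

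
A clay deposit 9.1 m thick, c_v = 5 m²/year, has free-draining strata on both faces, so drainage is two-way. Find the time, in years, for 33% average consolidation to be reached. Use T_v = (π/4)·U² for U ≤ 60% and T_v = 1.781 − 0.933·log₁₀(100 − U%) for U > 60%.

t ≈ 0.354 years

Drainage path length: H_d = H/2 = 4.55 m (double drainage).
U ≤ 60%: T_v = (π/4)·U² = (π/4)×0.33² = 0.08553.
t = T_v·H_d²/c_v = 0.08553×4.55²/5 = 0.3541 years.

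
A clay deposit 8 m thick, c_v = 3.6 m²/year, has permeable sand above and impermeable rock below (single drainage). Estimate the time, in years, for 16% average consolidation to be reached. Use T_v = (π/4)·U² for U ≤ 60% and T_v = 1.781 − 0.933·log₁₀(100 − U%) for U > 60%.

Drainage path length: H_d = H = 8 m (single drainage).
U ≤ 60%: T_v = (π/4)·U² = (π/4)×0.16² = 0.020106.
t = T_v·H_d²/c_v = 0.020106×8²/3.6 = 0.3574 years.

t ≈ 0.357 years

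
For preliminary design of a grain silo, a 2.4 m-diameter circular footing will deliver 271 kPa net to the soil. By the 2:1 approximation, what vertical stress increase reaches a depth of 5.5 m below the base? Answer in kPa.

Δσ_z ≈ 25 kPa

By the 2:1 method the load spreads at 1 horizontal : 2 vertical, so at depth z the loaded area has grown by z in each plan dimension:
Δσ ≈ qD²/(D+z)² = 271×2.4²/(2.4+5.5)² = 25.011 kPa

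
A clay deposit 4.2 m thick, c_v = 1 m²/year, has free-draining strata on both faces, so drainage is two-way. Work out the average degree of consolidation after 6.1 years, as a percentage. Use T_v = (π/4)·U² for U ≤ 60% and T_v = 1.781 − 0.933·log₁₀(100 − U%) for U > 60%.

U ≈ 97.3 %

Drainage path length: H_d = H/2 = 2.1 m (double drainage).
T_v = c_v·t/H_d² = 1×6.1/2.1² = 1.3832.
T_v = 1.3832 corresponds to the U > 60% branch:
U = 1 − 10^((1.781 − T_v)/0.933)/100 = 0.9733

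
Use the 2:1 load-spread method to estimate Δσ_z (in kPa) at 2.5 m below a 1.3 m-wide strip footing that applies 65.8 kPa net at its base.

By the 2:1 method the load spreads at 1 horizontal : 2 vertical, so at depth z the loaded area has grown by z in each plan dimension:
Δσ = qB/(B+z) = 65.8×1.3/(1.3+2.5) = 22.511 kPa

Δσ_z ≈ 22.5 kPa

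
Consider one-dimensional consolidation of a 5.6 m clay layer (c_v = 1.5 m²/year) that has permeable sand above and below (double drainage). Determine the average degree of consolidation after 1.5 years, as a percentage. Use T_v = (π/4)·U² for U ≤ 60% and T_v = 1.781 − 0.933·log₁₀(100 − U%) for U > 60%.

U ≈ 60.1 %

Drainage path length: H_d = H/2 = 2.8 m (double drainage).
T_v = c_v·t/H_d² = 1.5×1.5/2.8² = 0.28699.
T_v = 0.28699 corresponds to the U > 60% branch:
U = 1 − 10^((1.781 − T_v)/0.933)/100 = 0.6007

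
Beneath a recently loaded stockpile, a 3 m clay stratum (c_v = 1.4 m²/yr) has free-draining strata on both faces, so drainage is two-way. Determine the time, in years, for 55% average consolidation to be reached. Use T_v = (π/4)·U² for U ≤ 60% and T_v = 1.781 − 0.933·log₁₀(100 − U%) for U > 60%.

t ≈ 0.382 years

Drainage path length: H_d = H/2 = 1.5 m (double drainage).
U ≤ 60%: T_v = (π/4)·U² = (π/4)×0.55² = 0.23758.
t = T_v·H_d²/c_v = 0.23758×1.5²/1.4 = 0.3818 years.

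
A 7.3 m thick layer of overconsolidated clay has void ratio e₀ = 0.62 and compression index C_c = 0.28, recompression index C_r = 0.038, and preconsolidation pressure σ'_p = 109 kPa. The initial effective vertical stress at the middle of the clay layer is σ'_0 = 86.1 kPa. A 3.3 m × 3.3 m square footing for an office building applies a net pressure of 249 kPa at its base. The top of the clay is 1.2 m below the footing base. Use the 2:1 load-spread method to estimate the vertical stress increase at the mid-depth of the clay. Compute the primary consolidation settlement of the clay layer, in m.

Mid-depth of clay below the footing base: z = 1.2 + 7.3/2 = 4.85 m.
Stress increase at mid-clay by the 2:1 spreading method:
Δσ = qBL/((B+z)(L+z)) = 249×3.3×3.3/((3.3+4.85)(3.3+4.85)) = 40.824 kPa
Final effective stress: σ'_f = 86.1 + 40.824 = 126.92 kPa.
σ'_f = 126.92 > σ'_p = 109 kPa, so the stress path crosses the preconsolidation pressure — recompression up to σ'_p, then virgin compression beyond:
S_c = H/(1+e₀)·[C_r·log₁₀(σ'_p/σ'_0) + C_c·log₁₀(σ'_f/σ'_p)]
    = 7.3/1.62 × [0.038×log₁₀(109/86.1) + 0.28×log₁₀(126.92/109)]
    = 4.5062 × [0.0038921 + 0.018509] = 0.1009 m

S_c ≈ 0.101 m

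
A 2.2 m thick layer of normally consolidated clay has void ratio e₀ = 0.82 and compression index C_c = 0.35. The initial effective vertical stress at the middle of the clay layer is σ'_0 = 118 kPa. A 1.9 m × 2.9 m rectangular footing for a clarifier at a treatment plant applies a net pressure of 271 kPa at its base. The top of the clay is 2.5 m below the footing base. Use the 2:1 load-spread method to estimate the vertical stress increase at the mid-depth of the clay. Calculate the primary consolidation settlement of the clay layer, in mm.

Mid-depth of clay below the footing base: z = 2.5 + 2.2/2 = 3.6 m.
Stress increase at mid-clay by the 2:1 spreading method:
Δσ = qBL/((B+z)(L+z)) = 271×1.9×2.9/((1.9+3.6)(2.9+3.6)) = 41.768 kPa
Final effective stress: σ'_f = σ'_0 + Δσ = 118 + 41.768 = 159.77 kPa.
Normally consolidated clay, so the full stress increment lies on the virgin compression line:
S_c = C_c·H/(1+e₀)·log₁₀(σ'_f/σ'_0) = 0.35×2.2/(1+0.82)×log₁₀(159.77/118)
    = 0.42308 × 0.13161 = 0.05568 m

S_c ≈ 55.7 mm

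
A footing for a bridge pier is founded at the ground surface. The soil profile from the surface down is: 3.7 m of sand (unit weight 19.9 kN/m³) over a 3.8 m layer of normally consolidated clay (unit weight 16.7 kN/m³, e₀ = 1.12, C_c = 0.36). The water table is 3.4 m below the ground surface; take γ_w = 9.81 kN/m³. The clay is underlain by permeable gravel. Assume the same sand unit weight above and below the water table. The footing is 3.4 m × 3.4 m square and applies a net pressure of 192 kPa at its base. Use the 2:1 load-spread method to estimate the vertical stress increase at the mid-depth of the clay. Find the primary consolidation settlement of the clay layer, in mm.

S_c ≈ 79.3 mm

Mid-depth of clay below the ground surface: z = 3.7 + 3.8/2 = 5.6 m.
Total vertical stress at mid-clay: σ_v = 19.9×3.7 + 16.7×1.9 = 105.36 kPa.
Pore pressure: u = 9.81×(5.6 − 3.4) = 21.582 kPa.
Initial effective stress: σ'_0 = σ_v − u = 105.36 − 21.582 = 83.778 kPa.
Stress increase at mid-clay by the 2:1 spreading method:
Δσ = qBL/((B+z)(L+z)) = 192×3.4×3.4/((3.4+5.6)(3.4+5.6)) = 27.401 kPa
Final effective stress: σ'_f = σ'_0 + Δσ = 83.778 + 27.401 = 111.18 kPa.
Normally consolidated clay, so the full stress increment lies on the virgin compression line:
S_c = C_c·H/(1+e₀)·log₁₀(σ'_f/σ'_0) = 0.36×3.8/(1+1.12)×log₁₀(111.18/83.778)
    = 0.64528 × 0.1229 = 0.0793 m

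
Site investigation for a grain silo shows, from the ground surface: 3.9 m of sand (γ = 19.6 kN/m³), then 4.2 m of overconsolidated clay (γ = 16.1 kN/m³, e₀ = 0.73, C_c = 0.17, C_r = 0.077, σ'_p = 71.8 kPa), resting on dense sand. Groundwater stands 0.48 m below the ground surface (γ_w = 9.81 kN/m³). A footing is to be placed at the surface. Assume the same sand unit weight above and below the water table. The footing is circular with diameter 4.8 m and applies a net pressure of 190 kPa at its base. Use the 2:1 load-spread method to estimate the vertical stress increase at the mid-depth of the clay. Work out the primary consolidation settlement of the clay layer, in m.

S_c ≈ 0.0676 m

Mid-depth of clay below the ground surface: z = 3.9 + 4.2/2 = 6 m.
Total vertical stress at mid-clay: σ_v = 19.6×3.9 + 16.1×2.1 = 110.25 kPa.
Pore pressure: u = 9.81×(6 − 0.48) = 54.151 kPa.
Initial effective stress: σ'_0 = σ_v − u = 110.25 − 54.151 = 56.099 kPa.
Stress increase at mid-clay by the 2:1 spreading method:
Δσ ≈ qD²/(D+z)² = 190×4.8²/(4.8+6)² = 37.531 kPa
Final effective stress: σ'_f = 56.099 + 37.531 = 93.63 kPa.
σ'_f = 93.63 > σ'_p = 71.8 kPa, so the stress path crosses the preconsolidation pressure — recompression up to σ'_p, then virgin compression beyond:
S_c = H/(1+e₀)·[C_r·log₁₀(σ'_p/σ'_0) + C_c·log₁₀(σ'_f/σ'_p)]
    = 4.2/1.73 × [0.077×log₁₀(71.8/56.099) + 0.17×log₁₀(93.63/71.8)]
    = 2.4277 × [0.008252 + 0.019599] = 0.06761 m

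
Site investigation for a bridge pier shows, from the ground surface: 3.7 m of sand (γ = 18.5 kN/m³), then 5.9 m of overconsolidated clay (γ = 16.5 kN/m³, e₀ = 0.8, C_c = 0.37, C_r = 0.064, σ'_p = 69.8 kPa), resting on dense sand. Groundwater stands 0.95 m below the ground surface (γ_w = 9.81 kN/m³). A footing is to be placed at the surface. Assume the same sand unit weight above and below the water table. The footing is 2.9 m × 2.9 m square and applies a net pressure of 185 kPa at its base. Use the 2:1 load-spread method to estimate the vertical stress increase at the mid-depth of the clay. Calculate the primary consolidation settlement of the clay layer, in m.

S_c ≈ 0.0722 m

Mid-depth of clay below the ground surface: z = 3.7 + 5.9/2 = 6.65 m.
Total vertical stress at mid-clay: σ_v = 18.5×3.7 + 16.5×2.95 = 117.12 kPa.
Pore pressure: u = 9.81×(6.65 − 0.95) = 55.917 kPa.
Initial effective stress: σ'_0 = σ_v − u = 117.12 − 55.917 = 61.203 kPa.
Stress increase at mid-clay by the 2:1 spreading method:
Δσ = qBL/((B+z)(L+z)) = 185×2.9×2.9/((2.9+6.65)(2.9+6.65)) = 17.059 kPa
Final effective stress: σ'_f = 61.203 + 17.059 = 78.262 kPa.
σ'_f = 78.262 > σ'_p = 69.8 kPa, so the stress path crosses the preconsolidation pressure — recompression up to σ'_p, then virgin compression beyond:
S_c = H/(1+e₀)·[C_r·log₁₀(σ'_p/σ'_0) + C_c·log₁₀(σ'_f/σ'_p)]
    = 5.9/1.8 × [0.064×log₁₀(69.8/61.203) + 0.37×log₁₀(78.262/69.8)]
    = 3.2778 × [0.0036533 + 0.018387] = 0.07224 m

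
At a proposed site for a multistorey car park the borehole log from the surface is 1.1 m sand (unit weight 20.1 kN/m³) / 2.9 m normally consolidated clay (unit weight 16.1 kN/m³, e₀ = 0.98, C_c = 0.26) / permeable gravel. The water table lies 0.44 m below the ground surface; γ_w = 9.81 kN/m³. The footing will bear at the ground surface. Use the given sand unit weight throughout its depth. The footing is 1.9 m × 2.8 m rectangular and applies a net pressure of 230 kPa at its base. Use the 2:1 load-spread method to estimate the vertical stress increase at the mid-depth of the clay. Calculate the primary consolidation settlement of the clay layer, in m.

Mid-depth of clay below the ground surface: z = 1.1 + 2.9/2 = 2.55 m.
Total vertical stress at mid-clay: σ_v = 20.1×1.1 + 16.1×1.45 = 45.455 kPa.
Pore pressure: u = 9.81×(2.55 − 0.44) = 20.699 kPa.
Initial effective stress: σ'_0 = σ_v − u = 45.455 − 20.699 = 24.756 kPa.
Stress increase at mid-clay by the 2:1 spreading method:
Δσ = qBL/((B+z)(L+z)) = 230×1.9×2.8/((1.9+2.55)(2.8+2.55)) = 51.396 kPa
Final effective stress: σ'_f = σ'_0 + Δσ = 24.756 + 51.396 = 76.152 kPa.
Normally consolidated clay, so the full stress increment lies on the virgin compression line:
S_c = C_c·H/(1+e₀)·log₁₀(σ'_f/σ'_0) = 0.26×2.9/(1+0.98)×log₁₀(76.152/24.756)
    = 0.38081 × 0.488 = 0.1858 m

S_c ≈ 0.186 m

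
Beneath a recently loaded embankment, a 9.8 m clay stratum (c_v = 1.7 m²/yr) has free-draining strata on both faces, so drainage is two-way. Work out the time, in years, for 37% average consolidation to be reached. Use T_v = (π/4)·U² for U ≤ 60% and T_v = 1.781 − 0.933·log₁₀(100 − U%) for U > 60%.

Drainage path length: H_d = H/2 = 4.9 m (double drainage).
U ≤ 60%: T_v = (π/4)·U² = (π/4)×0.37² = 0.10752.
t = T_v·H_d²/c_v = 0.10752×4.9²/1.7 = 1.519 years.

t ≈ 1.52 years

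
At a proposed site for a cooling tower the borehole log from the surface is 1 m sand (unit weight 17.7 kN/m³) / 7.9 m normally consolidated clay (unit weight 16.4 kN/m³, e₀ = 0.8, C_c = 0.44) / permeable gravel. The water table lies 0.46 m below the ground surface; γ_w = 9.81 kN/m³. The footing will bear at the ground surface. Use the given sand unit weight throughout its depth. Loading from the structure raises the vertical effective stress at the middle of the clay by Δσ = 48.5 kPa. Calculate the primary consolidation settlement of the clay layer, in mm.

S_c ≈ 685 mm

Mid-depth of clay below the ground surface: z = 1 + 7.9/2 = 4.95 m.
Total vertical stress at mid-clay: σ_v = 17.7×1 + 16.4×3.95 = 82.48 kPa.
Pore pressure: u = 9.81×(4.95 − 0.46) = 44.047 kPa.
Initial effective stress: σ'_0 = σ_v − u = 82.48 − 44.047 = 38.433 kPa.
Final effective stress: σ'_f = σ'_0 + Δσ = 38.433 + 48.5 = 86.933 kPa.
Normally consolidated clay, so the full stress increment lies on the virgin compression line:
S_c = C_c·H/(1+e₀)·log₁₀(σ'_f/σ'_0) = 0.44×7.9/(1+0.8)×log₁₀(86.933/38.433)
    = 1.9311 × 0.35448 = 0.6845 m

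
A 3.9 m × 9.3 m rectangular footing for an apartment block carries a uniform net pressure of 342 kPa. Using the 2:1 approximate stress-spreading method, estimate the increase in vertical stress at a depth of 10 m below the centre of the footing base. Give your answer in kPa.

By the 2:1 method the load spreads at 1 horizontal : 2 vertical, so at depth z the loaded area has grown by z in each plan dimension:
Δσ = qBL/((B+z)(L+z)) = 342×3.9×9.3/((3.9+10)(9.3+10)) = 46.238 kPa

Δσ_z ≈ 46.2 kPa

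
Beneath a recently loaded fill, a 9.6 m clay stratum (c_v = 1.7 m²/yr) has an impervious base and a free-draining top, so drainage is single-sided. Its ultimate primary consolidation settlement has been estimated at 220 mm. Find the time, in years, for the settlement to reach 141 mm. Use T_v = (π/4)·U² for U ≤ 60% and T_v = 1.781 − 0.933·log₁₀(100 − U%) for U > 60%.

Drainage path length: H_d = H = 9.6 m (single drainage).
U = S(t)/S_ult = 141/220 = 0.6409.
U > 60%: T_v = 1.781 − 0.933·log₁₀(100 − 64.091) = 0.32999.
t = T_v·H_d²/c_v = 0.32999×9.6²/1.7 = 17.89 years.

t ≈ 17.9 years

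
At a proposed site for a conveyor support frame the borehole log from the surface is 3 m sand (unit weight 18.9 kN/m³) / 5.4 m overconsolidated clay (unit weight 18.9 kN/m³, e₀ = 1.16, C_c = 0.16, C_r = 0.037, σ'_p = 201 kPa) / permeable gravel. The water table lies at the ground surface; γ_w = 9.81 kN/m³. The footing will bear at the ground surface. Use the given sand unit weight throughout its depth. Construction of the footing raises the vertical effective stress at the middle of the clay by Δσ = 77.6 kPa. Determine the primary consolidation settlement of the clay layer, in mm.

S_c ≈ 36.8 mm

Mid-depth of clay below the ground surface: z = 3 + 5.4/2 = 5.7 m.
Total vertical stress at mid-clay: σ_v = 18.9×3 + 18.9×2.7 = 107.73 kPa.
Pore pressure: u = 9.81×(5.7 − 0) = 55.917 kPa.
Initial effective stress: σ'_0 = σ_v − u = 107.73 − 55.917 = 51.813 kPa.
Final effective stress: σ'_f = 51.813 + 77.6 = 129.41 kPa.
σ'_f = 129.41 ≤ σ'_p = 201 kPa, so the clay remains overconsolidated and only the recompression index applies:
S_c = C_r·H/(1+e₀)·log₁₀(σ'_f/σ'_0) = 0.037×5.4/2.16×log₁₀(129.41/51.813)
    = 0.0925 × 0.39753 = 0.03677 m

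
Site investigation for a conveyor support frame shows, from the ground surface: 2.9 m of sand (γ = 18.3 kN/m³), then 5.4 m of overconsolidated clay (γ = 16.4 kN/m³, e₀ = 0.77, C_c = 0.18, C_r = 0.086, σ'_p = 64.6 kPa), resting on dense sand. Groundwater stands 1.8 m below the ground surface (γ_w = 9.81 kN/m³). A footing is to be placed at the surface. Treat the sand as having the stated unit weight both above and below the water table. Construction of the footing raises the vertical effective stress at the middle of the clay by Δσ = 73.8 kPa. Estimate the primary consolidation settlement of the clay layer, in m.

Mid-depth of clay below the ground surface: z = 2.9 + 5.4/2 = 5.6 m.
Total vertical stress at mid-clay: σ_v = 18.3×2.9 + 16.4×2.7 = 97.35 kPa.
Pore pressure: u = 9.81×(5.6 − 1.8) = 37.278 kPa.
Initial effective stress: σ'_0 = σ_v − u = 97.35 − 37.278 = 60.072 kPa.
Final effective stress: σ'_f = 60.072 + 73.8 = 133.87 kPa.
σ'_f = 133.87 > σ'_p = 64.6 kPa, so the stress path crosses the preconsolidation pressure — recompression up to σ'_p, then virgin compression beyond:
S_c = H/(1+e₀)·[C_r·log₁₀(σ'_p/σ'_0) + C_c·log₁₀(σ'_f/σ'_p)]
    = 5.4/1.77 × [0.086×log₁₀(64.6/60.072) + 0.18×log₁₀(133.87/64.6)]
    = 3.0508 × [0.0027142 + 0.056961] = 0.1821 m

S_c ≈ 0.182 m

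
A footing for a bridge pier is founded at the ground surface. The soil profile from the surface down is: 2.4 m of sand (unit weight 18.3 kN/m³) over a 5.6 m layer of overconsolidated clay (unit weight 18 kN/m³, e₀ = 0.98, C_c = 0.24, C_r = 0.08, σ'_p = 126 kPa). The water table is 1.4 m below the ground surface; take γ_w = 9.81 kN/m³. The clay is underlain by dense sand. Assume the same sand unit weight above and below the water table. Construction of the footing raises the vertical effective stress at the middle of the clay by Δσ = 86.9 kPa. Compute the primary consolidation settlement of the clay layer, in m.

S_c ≈ 0.117 m

Mid-depth of clay below the ground surface: z = 2.4 + 5.6/2 = 5.2 m.
Total vertical stress at mid-clay: σ_v = 18.3×2.4 + 18×2.8 = 94.32 kPa.
Pore pressure: u = 9.81×(5.2 − 1.4) = 37.278 kPa.
Initial effective stress: σ'_0 = σ_v − u = 94.32 − 37.278 = 57.042 kPa.
Final effective stress: σ'_f = 57.042 + 86.9 = 143.94 kPa.
σ'_f = 143.94 > σ'_p = 126 kPa, so the stress path crosses the preconsolidation pressure — recompression up to σ'_p, then virgin compression beyond:
S_c = H/(1+e₀)·[C_r·log₁₀(σ'_p/σ'_0) + C_c·log₁₀(σ'_f/σ'_p)]
    = 5.6/1.98 × [0.08×log₁₀(126/57.042) + 0.24×log₁₀(143.94/126)]
    = 2.8283 × [0.027534 + 0.013875] = 0.1171 m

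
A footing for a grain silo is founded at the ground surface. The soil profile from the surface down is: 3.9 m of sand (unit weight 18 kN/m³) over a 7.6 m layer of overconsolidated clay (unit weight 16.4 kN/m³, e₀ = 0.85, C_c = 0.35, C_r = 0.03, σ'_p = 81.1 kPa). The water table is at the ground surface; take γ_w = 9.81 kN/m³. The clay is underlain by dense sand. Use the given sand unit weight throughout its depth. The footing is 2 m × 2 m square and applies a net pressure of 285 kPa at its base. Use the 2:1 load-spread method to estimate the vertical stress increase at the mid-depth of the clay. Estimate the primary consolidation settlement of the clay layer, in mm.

Mid-depth of clay below the ground surface: z = 3.9 + 7.6/2 = 7.7 m.
Total vertical stress at mid-clay: σ_v = 18×3.9 + 16.4×3.8 = 132.52 kPa.
Pore pressure: u = 9.81×(7.7 − 0) = 75.537 kPa.
Initial effective stress: σ'_0 = σ_v − u = 132.52 − 75.537 = 56.983 kPa.
Stress increase at mid-clay by the 2:1 spreading method:
Δσ = qBL/((B+z)(L+z)) = 285×2×2/((2+7.7)(2+7.7)) = 12.116 kPa
Final effective stress: σ'_f = 56.983 + 12.116 = 69.099 kPa.
σ'_f = 69.099 ≤ σ'_p = 81.1 kPa, so the clay remains overconsolidated and only the recompression index applies:
S_c = C_r·H/(1+e₀)·log₁₀(σ'_f/σ'_0) = 0.03×7.6/1.85×log₁₀(69.099/56.983)
    = 0.12324 × 0.083726 = 0.01032 m

S_c ≈ 10.3 mm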